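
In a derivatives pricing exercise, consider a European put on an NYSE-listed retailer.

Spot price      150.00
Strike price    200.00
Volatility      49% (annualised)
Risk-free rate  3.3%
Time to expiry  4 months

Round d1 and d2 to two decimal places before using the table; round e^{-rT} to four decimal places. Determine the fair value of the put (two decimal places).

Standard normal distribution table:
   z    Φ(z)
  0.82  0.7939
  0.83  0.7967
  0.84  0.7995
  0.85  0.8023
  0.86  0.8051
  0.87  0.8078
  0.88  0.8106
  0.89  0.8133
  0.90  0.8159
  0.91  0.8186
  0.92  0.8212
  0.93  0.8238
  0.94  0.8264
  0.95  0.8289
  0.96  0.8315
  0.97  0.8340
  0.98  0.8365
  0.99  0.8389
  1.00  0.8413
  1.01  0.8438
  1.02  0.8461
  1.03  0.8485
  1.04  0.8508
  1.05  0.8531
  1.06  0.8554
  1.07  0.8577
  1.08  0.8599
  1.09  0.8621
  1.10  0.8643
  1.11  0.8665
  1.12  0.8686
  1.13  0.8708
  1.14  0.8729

51.90

σ√T = 0.49 × 0.5774 = 0.2829
d₁ = [ln(150/200) + (0.033 + 0.49²/2)·0.3333] / 0.2829 = [-0.2877 + 0.0510] / 0.2829 = -0.8366 ⇒ -0.84
d₂ = d₁ − σ√T = -0.8366 − 0.2829 = -1.1195 ⇒ -1.12
exp(−rT) = exp(−0.033·0.3333) = 0.9891
N(−d₂) = N(1.12) = 0.8686;  N(−d₁) = N(0.84) = 0.7995
P = 200·0.9891·0.8686 − 150·0.7995 = 171.8265 − 119.9250 = 51.9015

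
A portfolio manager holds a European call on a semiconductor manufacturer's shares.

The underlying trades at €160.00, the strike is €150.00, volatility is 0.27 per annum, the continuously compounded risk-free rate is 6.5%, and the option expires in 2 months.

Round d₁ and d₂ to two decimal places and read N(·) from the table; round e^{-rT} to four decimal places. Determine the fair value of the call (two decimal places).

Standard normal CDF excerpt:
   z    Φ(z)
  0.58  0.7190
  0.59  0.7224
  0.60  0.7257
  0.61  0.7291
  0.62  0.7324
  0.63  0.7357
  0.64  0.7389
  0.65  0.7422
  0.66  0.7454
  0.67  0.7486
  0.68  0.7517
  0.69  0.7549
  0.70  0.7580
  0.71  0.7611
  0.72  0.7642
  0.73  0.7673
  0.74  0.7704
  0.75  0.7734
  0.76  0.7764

T = 0.1667;  σ√T = 0.1102
ln(S/K) + (r + σ²/2)T = ln(160/150) + (0.065 + 0.27²/2)·0.1667 = 0.0645 + 0.0169 = 0.0814
d₁ = 0.0814 / 0.1102 = 0.7389 → 0.74
d₂ = d₁ − σ√T = 0.7389 − 0.1102 = 0.6287 → 0.63
e^(−rT) = e^(−0.065·0.1667) = 0.9892
C = 160·N(0.74) − 150·0.9892·N(0.63) = 160·0.7704 − 150·0.9892·0.7357 = 123.2640 − 109.1632 = 14.1008

€14.10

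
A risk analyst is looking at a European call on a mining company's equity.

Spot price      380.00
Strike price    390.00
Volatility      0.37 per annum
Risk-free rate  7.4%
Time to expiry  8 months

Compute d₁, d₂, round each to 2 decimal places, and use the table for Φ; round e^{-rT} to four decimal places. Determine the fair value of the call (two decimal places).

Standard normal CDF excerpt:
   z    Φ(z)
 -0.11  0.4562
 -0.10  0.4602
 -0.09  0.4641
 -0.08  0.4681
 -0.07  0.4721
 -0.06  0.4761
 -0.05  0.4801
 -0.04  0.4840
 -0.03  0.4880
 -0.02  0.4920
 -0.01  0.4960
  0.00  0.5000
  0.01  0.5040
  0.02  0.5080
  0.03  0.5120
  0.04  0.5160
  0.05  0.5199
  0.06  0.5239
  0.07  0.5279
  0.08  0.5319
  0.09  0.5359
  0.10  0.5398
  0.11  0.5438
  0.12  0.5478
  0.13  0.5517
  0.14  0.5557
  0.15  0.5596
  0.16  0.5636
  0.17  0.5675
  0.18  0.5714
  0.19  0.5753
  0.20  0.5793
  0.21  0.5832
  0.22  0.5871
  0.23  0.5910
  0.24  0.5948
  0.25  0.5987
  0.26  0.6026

σ√T = 0.37 × 0.8165 = 0.3021
d₁ = [ln(380/390) + (0.074 + ½·0.37²)·0.6667] / (σ√T) = (-0.0260 + 0.0950) / 0.3021 = 0.2284 → 0.23
d₂ = 0.2284 − 0.3021 = -0.0737 → -0.07
e^(−rT) = e^(−0.074·0.6667) = 0.9519
C = 380·N(0.23) − 390·0.9519·N(-0.07) = 380·0.5910 − 390·0.9519·0.4721 = 224.5800 − 175.2629 = 49.3171

49.32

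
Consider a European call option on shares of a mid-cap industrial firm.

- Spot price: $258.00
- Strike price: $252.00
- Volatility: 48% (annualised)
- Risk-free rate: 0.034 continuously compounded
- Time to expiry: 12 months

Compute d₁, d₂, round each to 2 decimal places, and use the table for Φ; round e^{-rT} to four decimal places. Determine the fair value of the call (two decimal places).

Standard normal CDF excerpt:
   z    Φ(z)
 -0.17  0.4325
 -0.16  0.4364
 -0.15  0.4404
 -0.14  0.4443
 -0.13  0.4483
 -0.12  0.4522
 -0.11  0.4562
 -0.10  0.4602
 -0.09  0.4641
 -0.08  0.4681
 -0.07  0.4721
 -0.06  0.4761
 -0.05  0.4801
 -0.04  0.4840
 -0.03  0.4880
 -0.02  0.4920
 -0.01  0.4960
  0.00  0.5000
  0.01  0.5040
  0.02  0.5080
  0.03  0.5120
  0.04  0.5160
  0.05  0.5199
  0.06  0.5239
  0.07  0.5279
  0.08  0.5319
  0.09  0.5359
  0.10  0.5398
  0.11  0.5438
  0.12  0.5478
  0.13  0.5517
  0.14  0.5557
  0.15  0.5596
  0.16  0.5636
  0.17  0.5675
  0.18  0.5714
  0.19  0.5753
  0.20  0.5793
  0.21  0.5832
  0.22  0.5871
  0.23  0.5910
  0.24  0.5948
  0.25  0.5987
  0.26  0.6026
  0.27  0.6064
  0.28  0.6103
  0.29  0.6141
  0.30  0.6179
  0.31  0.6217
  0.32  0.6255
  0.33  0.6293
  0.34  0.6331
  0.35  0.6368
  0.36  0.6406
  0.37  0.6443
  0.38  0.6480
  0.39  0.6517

$55.13

σ√T = 0.48 × 1.0000 = 0.4800
ln(S/K) + (r + σ²/2)T = ln(258/252) + (0.034 + 0.48²/2)·1 = 0.0235 + 0.1492 = 0.1727
d₁ = 0.1727 / 0.4800 = 0.3599 which rounds to 0.36
d₂ = d₁ − σ√T = 0.3599 − 0.4800 = -0.1201 which rounds to -0.12
e^(−rT) = e^(−0.034·1) = 0.9666
N(d₁) = N(0.36) = 0.6406;  N(d₂) = N(-0.12) = 0.4522
C = 258·0.6406 − 252·0.9666·0.4522 = 165.2748 − 110.1483 = 55.1265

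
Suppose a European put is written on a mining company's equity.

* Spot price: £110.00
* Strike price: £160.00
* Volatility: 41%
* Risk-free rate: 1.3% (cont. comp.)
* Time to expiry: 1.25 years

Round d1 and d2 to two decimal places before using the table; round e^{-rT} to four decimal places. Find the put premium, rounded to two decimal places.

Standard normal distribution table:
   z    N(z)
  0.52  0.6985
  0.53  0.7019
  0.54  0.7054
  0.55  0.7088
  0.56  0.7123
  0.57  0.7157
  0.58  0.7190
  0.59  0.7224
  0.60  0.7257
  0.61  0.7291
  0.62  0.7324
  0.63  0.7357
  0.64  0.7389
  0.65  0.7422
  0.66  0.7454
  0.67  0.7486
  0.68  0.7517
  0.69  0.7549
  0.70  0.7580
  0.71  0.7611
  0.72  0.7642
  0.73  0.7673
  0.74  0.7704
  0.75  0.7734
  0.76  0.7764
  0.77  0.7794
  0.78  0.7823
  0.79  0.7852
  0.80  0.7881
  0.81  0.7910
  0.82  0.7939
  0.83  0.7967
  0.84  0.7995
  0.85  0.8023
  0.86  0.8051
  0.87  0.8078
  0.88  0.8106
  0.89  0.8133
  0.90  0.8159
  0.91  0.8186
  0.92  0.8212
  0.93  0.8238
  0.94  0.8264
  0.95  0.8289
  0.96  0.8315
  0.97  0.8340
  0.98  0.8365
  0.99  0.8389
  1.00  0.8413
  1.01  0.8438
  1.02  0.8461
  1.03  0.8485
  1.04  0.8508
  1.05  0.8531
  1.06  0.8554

£54.87

σ√T = 0.41·√1.25 = 0.4584
d₁ = [ln(110/160) + (0.013 + ½·0.41²)·1.25] / (σ√T) = (-0.3747 + 0.1213) / 0.4584 = -0.5528 ≈ -0.55
d₂ = -0.5528 − 0.4584 = -1.0112 ≈ -1.01
exp(−rT) = exp(−0.013·1.25) = 0.9839
N(−d₂) = N(1.01) = 0.8438;  N(−d₁) = N(0.55) = 0.7088
P = 160·0.9839·0.8438 − 110·0.7088 = 132.8344 − 77.9680 = 54.8664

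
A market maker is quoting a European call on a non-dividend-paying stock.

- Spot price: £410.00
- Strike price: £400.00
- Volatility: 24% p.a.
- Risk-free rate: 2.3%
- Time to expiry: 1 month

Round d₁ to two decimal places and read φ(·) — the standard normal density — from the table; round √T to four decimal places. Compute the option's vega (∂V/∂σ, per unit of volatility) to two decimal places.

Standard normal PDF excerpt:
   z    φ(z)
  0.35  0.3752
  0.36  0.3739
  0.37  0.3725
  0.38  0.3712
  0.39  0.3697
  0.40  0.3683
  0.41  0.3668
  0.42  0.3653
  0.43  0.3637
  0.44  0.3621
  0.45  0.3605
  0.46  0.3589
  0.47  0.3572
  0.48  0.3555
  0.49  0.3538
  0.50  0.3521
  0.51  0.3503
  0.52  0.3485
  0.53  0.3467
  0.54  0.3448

T = 0.08333;  σ√T = 0.0693
ln(S/K) + (r + σ²/2)T = ln(410/400) + (0.023 + 0.24²/2)·0.08333 = 0.0247 + 0.0043 = 0.0290
d₁ = 0.0290 / 0.0693 = 0.4187 ≈ 0.42
√T = √0.08333 = 0.2887
φ(d₁) = φ(0.42) = 0.3653
vega = S·φ(d₁)·√T = 410·0.3653·0.2887 = 43.2395

43.24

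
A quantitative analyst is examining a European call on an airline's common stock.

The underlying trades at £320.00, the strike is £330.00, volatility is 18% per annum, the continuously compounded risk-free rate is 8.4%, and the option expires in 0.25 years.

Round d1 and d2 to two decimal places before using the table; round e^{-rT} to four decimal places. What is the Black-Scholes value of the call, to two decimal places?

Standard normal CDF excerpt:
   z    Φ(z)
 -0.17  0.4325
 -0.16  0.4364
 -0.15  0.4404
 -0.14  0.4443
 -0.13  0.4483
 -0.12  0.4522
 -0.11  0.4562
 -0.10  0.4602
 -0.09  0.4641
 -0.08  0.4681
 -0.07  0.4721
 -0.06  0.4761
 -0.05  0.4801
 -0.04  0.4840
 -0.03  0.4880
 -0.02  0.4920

σ√T = 0.18·√0.25 = 0.0900
d₁ = [ln(320/330) + (0.084 + 0.18²/2)·0.25] / 0.0900 = [-0.0308 + 0.0251] / 0.0900 = -0.0636 → -0.06
d₂ = d₁ − σ√T = -0.0636 − 0.0900 = -0.1536 → -0.15
e^(−rT) = e^(−0.084·0.25) = 0.9792
N(d₁) = N(-0.06) = 0.4761;  N(d₂) = N(-0.15) = 0.4404
C = 320·0.4761 − 330·0.9792·0.4404 = 152.3520 − 142.3091 = 10.0429

£10.04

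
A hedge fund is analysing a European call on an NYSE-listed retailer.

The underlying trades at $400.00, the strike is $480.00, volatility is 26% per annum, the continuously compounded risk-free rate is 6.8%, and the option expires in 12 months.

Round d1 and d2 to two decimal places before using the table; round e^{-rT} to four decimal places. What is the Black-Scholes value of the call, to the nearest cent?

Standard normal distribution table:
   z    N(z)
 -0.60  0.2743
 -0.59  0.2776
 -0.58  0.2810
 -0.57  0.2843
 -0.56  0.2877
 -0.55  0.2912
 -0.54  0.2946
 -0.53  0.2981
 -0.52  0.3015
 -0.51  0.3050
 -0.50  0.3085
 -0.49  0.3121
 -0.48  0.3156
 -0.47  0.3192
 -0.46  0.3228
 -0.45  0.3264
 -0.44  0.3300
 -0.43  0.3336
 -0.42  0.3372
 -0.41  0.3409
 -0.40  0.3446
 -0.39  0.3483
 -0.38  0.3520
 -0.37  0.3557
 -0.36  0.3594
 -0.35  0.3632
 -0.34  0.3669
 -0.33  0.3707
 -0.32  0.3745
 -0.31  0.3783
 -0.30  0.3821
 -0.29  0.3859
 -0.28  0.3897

$23.82

T = 1;  σ√T = 0.2600
d₁ = [ln(400/480) + (0.068 + ½·0.26²)·1] / (σ√T) = (-0.1823 + 0.1018) / 0.2600 = -0.3097 → -0.31
d₂ = -0.3097 − 0.2600 = -0.5697 → -0.57
e^(−rT) = e^(−0.068·1) = 0.9343
C = 400·N(-0.31) − 480·0.9343·N(-0.57) = 400·0.3783 − 480·0.9343·0.2843 = 151.3200 − 127.4983 = 23.8217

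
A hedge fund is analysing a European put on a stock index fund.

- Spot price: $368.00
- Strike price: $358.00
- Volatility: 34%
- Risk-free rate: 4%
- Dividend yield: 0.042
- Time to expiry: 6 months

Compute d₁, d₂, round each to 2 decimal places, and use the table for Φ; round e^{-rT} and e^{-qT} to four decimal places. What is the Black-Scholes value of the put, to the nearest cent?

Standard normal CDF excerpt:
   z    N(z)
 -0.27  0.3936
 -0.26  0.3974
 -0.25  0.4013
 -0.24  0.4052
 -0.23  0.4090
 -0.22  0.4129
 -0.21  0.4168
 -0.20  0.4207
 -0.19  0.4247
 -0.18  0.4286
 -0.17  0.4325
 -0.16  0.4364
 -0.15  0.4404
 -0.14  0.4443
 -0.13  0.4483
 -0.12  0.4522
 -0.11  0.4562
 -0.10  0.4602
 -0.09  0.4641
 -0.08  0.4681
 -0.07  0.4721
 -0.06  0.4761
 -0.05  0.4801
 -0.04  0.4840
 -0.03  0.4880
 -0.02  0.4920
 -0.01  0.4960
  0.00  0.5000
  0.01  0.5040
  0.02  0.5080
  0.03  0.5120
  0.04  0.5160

$29.48

T = 0.5;  σ√T = 0.2404
d₁ = [ln(368/358) + (0.04 − 0.042 + 0.34²/2)·0.5] / 0.2404 = [0.0275 + 0.0279] / 0.2404 = 0.2306 → 0.23
d₂ = d₁ − σ√T = 0.2306 − 0.2404 = -0.0098 → -0.01
e^(−qT) = e^(−0.042·0.5) = 0.9792;  e^(−rT) = e^(−0.04·0.5) = 0.9802
N(−d₂) = N(0.01) = 0.5040;  N(−d₁) = N(-0.23) = 0.4090
P = 358·0.9802·0.5040 − 368·0.9792·0.4090 = 176.8594 − 147.3814 = 29.4781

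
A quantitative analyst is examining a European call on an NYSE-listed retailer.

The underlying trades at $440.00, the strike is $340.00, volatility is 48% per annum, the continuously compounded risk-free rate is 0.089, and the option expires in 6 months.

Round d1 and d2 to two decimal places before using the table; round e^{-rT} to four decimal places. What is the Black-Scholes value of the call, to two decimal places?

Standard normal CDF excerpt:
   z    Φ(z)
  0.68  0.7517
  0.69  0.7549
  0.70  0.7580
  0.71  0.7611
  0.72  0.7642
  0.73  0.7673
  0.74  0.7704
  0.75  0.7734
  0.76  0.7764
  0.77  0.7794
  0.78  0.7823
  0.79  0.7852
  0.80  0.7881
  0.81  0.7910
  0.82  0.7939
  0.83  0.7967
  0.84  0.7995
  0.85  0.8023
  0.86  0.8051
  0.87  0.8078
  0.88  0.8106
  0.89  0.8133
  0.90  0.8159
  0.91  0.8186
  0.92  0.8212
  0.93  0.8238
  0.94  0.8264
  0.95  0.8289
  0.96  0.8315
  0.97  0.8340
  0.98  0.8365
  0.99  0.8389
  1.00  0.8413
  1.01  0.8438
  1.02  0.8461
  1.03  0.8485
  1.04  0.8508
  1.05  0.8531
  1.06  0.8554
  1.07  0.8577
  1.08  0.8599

σ√T = 0.48·√0.5 = 0.3394
ln(S/K) + (r + σ²/2)T = ln(440/340) + (0.089 + 0.48²/2)·0.5 = 0.2578 + 0.1021 = 0.3599
d₁ = 0.3599 / 0.3394 = 1.0605 ≈ 1.06
d₂ = d₁ − σ√T = 1.0605 − 0.3394 = 0.7210 ≈ 0.72
e^(−rT) = e^(−0.089·0.5) = 0.9565
C = 440·N(1.06) − 340·0.9565·N(0.72) = 440·0.8554 − 340·0.9565·0.7642 = 376.3760 − 248.5255 = 127.8505

$127.85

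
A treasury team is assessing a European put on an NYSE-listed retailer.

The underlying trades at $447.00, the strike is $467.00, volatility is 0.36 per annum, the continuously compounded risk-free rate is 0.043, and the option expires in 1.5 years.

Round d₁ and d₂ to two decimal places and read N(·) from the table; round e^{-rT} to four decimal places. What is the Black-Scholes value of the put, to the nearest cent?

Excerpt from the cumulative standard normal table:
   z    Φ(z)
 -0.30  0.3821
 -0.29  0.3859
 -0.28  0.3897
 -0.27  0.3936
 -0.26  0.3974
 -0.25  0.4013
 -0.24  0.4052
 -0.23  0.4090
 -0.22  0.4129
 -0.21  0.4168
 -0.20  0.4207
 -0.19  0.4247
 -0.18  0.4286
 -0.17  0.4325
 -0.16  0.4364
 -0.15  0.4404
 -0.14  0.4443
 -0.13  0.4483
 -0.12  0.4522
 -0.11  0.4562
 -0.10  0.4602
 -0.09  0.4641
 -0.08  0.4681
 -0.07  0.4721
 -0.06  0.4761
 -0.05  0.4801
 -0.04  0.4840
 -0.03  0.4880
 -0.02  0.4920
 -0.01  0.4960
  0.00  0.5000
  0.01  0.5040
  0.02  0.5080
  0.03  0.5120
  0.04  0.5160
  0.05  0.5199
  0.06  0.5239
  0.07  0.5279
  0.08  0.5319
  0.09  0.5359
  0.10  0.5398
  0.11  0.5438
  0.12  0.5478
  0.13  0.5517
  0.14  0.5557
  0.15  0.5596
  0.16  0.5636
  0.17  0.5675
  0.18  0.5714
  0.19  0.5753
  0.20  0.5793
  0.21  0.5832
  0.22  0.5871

$72.52

σ√T = 0.36·√1.5 = 0.4409
d₁ = [ln(447/467) + (0.043 + ½·0.36²)·1.5] / (σ√T) = (-0.0438 + 0.1617) / 0.4409 = 0.2675 which rounds to 0.27
d₂ = 0.2675 − 0.4409 = -0.1734 which rounds to -0.17
exp(−rT) = exp(−0.043·1.5) = 0.9375
N(−d₂) = N(0.17) = 0.5675;  N(−d₁) = N(-0.27) = 0.3936
P = 467·0.9375·0.5675 − 447·0.3936 = 248.4586 − 175.9392 = 72.5194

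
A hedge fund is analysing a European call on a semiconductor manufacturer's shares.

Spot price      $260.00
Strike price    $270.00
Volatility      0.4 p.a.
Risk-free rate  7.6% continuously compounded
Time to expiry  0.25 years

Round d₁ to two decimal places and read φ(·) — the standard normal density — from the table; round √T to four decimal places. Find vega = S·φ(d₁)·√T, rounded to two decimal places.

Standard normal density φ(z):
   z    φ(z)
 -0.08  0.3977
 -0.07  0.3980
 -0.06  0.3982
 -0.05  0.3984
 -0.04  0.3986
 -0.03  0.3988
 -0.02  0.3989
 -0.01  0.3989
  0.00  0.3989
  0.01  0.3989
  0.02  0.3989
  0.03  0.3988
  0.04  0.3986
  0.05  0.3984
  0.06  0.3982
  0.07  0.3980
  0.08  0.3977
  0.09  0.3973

51.86

σ√T = 0.4 × 0.5000 = 0.2000
d₁ = [ln(260/270) + (0.076 + ½·0.4²)·0.25] / (σ√T) = (-0.0377 + 0.0390) / 0.2000 = 0.0063 → 0.01
√T = √0.25 = 0.5000
φ(d₁) = φ(0.01) = 0.3989
vega = S·φ(d₁)·√T = 260·0.3989·0.5000 = 51.8570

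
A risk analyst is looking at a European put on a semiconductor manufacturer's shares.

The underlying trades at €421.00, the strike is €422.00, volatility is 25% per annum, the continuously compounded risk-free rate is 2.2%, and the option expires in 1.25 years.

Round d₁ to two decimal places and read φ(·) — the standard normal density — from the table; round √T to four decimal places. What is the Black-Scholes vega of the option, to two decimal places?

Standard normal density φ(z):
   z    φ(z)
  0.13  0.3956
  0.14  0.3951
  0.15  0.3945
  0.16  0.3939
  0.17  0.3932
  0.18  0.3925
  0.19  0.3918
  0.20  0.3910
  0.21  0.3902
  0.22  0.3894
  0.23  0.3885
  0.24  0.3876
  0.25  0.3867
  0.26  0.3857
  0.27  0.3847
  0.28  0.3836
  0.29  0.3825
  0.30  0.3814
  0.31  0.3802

182.86

σ√T = 0.25 × 1.1180 = 0.2795
d₁ = [ln(421/422) + (0.022 + 0.25²/2)·1.25] / 0.2795 = [-0.0024 + 0.0666] / 0.2795 = 0.2297 ⇒ 0.23
√T = √1.25 = 1.1180
φ(d₁) = φ(0.23) = 0.3885
vega = S·φ(d₁)·√T = 421·0.3885·1.1180 = 182.8584
(Call and put vega coincide under Black-Scholes.)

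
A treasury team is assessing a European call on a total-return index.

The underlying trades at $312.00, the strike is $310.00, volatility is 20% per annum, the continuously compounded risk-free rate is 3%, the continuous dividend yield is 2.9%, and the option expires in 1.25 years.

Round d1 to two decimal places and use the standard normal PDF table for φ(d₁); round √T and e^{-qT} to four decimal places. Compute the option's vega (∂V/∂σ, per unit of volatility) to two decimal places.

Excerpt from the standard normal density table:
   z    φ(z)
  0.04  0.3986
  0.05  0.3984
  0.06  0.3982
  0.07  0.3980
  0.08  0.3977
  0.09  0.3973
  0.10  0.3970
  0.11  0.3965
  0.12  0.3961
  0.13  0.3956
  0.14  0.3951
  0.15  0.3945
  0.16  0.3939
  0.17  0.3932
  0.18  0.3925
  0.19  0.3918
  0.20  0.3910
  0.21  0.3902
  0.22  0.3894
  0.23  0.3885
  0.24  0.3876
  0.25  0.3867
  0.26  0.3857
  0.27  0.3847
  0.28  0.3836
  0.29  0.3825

132.71

T = 1.25;  σ√T = 0.2236
d₁ = [ln(312/310) + (0.03 − 0.029 + 0.2²/2)·1.25] / 0.2236 = [0.0064 + 0.0263] / 0.2236 = 0.1462 ⇒ 0.15
√T = √1.25 = 1.1180
φ(d₁) = φ(0.15) = 0.3945
exp(−qT) = exp(−0.029·1.25) = 0.9644
vega = S·exp(−qT)·φ(d₁)·√T = 312·0.9644·0.3945·1.1180 = 132.7091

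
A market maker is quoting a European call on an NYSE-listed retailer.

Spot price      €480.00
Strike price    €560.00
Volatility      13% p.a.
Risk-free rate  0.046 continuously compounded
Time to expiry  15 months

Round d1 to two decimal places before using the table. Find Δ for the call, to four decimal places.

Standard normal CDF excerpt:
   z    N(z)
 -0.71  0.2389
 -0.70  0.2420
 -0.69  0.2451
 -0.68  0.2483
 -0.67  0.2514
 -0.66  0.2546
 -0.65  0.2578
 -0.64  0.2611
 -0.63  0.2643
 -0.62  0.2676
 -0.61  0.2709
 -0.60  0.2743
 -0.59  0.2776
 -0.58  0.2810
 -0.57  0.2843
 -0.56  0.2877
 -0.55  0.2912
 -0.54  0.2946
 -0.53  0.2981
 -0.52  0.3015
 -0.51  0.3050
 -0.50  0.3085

σ√T = 0.13 × 1.1180 = 0.1453
d₁ = [ln(480/560) + (0.046 + 0.13²/2)·1.25] / 0.1453 = [-0.1542 + 0.0681] / 0.1453 = -0.5923 which rounds to -0.59
N(d₁) = N(-0.59) = 0.2776
Δ_call = N(d₁) = 0.2776

0.2776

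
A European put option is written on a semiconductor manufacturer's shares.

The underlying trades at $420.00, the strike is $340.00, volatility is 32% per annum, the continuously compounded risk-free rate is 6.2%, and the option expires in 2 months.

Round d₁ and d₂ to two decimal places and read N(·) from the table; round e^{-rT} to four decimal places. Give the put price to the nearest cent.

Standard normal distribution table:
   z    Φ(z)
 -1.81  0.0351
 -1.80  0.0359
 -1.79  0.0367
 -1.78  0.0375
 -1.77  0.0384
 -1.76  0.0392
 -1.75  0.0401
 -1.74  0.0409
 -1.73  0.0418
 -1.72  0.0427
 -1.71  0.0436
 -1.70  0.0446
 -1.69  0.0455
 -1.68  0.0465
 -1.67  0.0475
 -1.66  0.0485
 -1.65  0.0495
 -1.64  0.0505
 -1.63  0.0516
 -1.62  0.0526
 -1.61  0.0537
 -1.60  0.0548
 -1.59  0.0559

σ√T = 0.32 × 0.4082 = 0.1306
d₁ = [ln(420/340) + (0.062 + 0.32²/2)·0.1667] / 0.1306 = [0.2113 + 0.0189] / 0.1306 = 1.7619 which rounds to 1.76
d₂ = d₁ − σ√T = 1.7619 − 0.1306 = 1.6313 which rounds to 1.63
exp(−rT) = exp(−0.062·0.1667) = 0.9897
P = 340·0.9897·N(-1.63) − 420·N(-1.76) = 340·0.9897·0.0516 − 420·0.0392 = 17.3633 − 16.4640 = 0.8993

$0.90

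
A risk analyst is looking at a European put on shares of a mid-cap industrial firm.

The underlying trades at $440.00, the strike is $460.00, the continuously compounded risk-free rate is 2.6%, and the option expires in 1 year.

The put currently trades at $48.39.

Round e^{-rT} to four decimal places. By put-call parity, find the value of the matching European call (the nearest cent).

$40.21

exp(−rT) = exp(−0.026·1) = 0.9743
Put-call parity: C − P = S − K·e^(−rT) = 440 − 460·0.9743 = 440 − 448.1780 = -8.1780
C = P + (C − P) = 48.39 + (-8.1780) = 40.2120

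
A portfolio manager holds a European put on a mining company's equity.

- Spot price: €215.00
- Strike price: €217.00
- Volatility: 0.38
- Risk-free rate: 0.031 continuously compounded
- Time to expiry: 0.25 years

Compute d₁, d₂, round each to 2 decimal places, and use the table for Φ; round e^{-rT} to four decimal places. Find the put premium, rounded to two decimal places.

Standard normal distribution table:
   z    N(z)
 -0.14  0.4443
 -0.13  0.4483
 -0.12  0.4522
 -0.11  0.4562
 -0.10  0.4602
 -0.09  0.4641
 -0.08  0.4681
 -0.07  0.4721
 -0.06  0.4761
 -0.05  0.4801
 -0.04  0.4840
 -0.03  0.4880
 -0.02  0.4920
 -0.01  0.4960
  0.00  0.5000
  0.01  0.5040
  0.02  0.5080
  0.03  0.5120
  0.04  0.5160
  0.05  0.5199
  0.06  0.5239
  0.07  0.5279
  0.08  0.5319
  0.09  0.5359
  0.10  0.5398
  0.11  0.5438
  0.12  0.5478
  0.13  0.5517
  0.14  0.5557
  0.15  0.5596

T = 0.25;  σ√T = 0.1900
d₁ = [ln(215/217) + (0.031 + ½·0.38²)·0.25] / (σ√T) = (-0.0093 + 0.0258) / 0.1900 = 0.0871 → 0.09
d₂ = 0.0871 − 0.1900 = -0.1029 → -0.10
e^(−rT) = e^(−0.031·0.25) = 0.9923
N(−d₂) = N(0.10) = 0.5398;  N(−d₁) = N(-0.09) = 0.4641
P = 217·0.9923·0.5398 − 215·0.4641 = 116.2346 − 99.7815 = 16.4531

€16.45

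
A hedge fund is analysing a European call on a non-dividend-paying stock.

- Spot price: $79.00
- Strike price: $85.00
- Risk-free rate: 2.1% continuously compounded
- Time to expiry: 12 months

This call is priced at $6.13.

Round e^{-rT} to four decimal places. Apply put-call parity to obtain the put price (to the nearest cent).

e^(−rT) = e^(−0.021·1) = 0.9792
Put-call parity: C − P = S − K·e^(−rT) = 79 − 85·0.9792 = 79 − 83.2320 = -4.2320
P = C − (C − P) = 6.13 − (-4.2320) = 10.3620

$10.36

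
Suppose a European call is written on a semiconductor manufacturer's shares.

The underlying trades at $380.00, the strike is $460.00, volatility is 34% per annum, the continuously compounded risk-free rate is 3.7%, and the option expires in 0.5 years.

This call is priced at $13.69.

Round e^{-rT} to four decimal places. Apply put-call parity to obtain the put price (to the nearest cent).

$85.27

exp(−rT) = exp(−0.037·0.5) = 0.9817
Put-call parity: C − P = S − K·e^(−rT) = 380 − 460·0.9817 = 380 − 451.5820 = -71.5820
P = C − (C − P) = 13.69 − (-71.5820) = 85.2720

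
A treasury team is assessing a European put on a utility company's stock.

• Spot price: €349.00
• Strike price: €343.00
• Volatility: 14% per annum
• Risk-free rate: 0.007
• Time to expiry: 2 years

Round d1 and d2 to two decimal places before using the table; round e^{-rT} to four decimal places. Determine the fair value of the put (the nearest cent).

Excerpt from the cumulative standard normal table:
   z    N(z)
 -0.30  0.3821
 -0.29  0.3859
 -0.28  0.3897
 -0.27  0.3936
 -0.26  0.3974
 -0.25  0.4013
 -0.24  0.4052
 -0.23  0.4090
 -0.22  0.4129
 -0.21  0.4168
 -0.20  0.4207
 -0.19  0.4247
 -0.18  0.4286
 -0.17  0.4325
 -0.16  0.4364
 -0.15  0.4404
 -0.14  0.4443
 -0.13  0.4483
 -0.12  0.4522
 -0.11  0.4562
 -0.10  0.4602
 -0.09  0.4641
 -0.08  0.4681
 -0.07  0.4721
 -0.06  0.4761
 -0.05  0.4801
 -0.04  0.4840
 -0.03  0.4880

σ√T = 0.14 × 1.4142 = 0.1980
d₁ = [ln(349/343) + (0.007 + ½·0.14²)·2] / (σ√T) = (0.0173 + 0.0336) / 0.1980 = 0.2573 → 0.26
d₂ = 0.2573 − 0.1980 = 0.0593 → 0.06
e^(−rT) = e^(−0.007·2) = 0.9861
N(−d₂) = N(-0.06) = 0.4761;  N(−d₁) = N(-0.26) = 0.3974
P = 343·0.9861·0.4761 − 349·0.3974 = 161.0324 − 138.6926 = 22.3398

€22.34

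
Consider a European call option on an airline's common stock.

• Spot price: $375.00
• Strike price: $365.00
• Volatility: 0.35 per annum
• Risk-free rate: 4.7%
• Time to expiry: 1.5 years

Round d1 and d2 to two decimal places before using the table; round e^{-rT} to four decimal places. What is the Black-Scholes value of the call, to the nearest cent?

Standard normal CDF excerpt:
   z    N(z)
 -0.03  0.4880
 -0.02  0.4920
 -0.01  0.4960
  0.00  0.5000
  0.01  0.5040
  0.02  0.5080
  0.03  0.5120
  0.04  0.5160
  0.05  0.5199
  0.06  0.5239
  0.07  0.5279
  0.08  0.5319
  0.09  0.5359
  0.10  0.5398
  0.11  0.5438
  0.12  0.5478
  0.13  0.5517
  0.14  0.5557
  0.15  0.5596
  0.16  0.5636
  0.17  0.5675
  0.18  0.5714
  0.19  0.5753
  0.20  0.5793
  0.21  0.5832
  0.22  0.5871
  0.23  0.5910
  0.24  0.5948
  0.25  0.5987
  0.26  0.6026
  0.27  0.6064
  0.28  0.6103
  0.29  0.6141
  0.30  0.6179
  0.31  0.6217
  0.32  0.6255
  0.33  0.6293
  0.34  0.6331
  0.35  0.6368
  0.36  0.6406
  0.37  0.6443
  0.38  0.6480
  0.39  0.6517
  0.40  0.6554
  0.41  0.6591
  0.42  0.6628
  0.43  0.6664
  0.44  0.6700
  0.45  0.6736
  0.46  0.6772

T = 1.5;  σ√T = 0.4287
d₁ = [ln(375/365) + (0.047 + ½·0.35²)·1.5] / (σ√T) = (0.0270 + 0.1624) / 0.4287 = 0.4418 ⇒ 0.44
d₂ = 0.4418 − 0.4287 = 0.0132 ⇒ 0.01
e^(−rT) = e^(−0.047·1.5) = 0.9319
N(d₁) = N(0.44) = 0.6700;  N(d₂) = N(0.01) = 0.5040
C = 375·0.6700 − 365·0.9319·0.5040 = 251.2500 − 171.4323 = 79.8177

$79.82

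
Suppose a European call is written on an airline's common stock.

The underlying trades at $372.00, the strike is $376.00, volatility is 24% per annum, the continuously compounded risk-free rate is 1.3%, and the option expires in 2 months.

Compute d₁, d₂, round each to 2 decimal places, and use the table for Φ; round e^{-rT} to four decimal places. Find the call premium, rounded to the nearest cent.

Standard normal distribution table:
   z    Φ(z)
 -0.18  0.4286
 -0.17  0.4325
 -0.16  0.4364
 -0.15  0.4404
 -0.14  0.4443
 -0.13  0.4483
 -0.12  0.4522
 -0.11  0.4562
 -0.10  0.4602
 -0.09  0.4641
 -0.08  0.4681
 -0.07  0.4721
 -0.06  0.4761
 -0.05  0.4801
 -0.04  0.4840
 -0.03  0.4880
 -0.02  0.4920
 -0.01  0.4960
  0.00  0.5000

T = 0.1667;  σ√T = 0.0980
d₁ = [ln(372/376) + (0.013 + 0.24²/2)·0.1667] / 0.0980 = [-0.0107 + 0.0070] / 0.0980 = -0.0381 which rounds to -0.04
d₂ = d₁ − σ√T = -0.0381 − 0.0980 = -0.1360 which rounds to -0.14
e^(−rT) = e^(−0.013·0.1667) = 0.9978
N(d₁) = N(-0.04) = 0.4840;  N(d₂) = N(-0.14) = 0.4443
C = 372·0.4840 − 376·0.9978·0.4443 = 180.0480 − 166.6893 = 13.3587

$13.36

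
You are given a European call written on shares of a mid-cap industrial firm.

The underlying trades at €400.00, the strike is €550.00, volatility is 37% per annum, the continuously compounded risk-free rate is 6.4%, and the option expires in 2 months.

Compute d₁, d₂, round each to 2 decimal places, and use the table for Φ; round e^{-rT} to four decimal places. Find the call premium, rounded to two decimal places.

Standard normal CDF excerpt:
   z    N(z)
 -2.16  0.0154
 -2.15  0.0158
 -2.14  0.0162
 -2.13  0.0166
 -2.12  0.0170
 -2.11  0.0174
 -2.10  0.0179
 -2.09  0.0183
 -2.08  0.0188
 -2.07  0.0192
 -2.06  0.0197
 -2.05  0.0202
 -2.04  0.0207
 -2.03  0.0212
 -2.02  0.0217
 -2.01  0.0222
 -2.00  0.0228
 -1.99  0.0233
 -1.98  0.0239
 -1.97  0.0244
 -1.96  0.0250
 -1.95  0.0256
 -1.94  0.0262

€0.53

T = 0.1667;  σ√T = 0.1511
d₁ = [ln(400/550) + (0.064 + 0.37²/2)·0.1667] / 0.1511 = [-0.3185 + 0.0221] / 0.1511 = -1.9621 ⇒ -1.96
d₂ = d₁ − σ√T = -1.9621 − 0.1511 = -2.1132 ⇒ -2.11
e^(−rT) = e^(−0.064·0.1667) = 0.9894
C = 400·N(-1.96) − 550·0.9894·N(-2.11) = 400·0.0250 − 550·0.9894·0.0174 = 10.0000 − 9.4686 = 0.5314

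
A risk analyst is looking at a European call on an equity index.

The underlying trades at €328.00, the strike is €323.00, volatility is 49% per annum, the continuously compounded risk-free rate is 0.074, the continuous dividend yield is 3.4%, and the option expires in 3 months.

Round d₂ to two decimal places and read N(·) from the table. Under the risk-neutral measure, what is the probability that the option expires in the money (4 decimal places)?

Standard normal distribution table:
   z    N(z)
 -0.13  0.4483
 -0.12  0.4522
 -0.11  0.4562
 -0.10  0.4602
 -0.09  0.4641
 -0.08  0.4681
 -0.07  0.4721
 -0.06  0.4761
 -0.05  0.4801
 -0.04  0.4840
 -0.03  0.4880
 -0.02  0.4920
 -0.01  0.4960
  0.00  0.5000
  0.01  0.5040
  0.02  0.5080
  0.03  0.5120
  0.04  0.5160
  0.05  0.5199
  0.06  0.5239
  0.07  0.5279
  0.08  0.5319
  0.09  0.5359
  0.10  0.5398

σ√T = 0.49·√0.25 = 0.2450
d₁ = [ln(328/323) + (0.074 − 0.034 + 0.49²/2)·0.25] / 0.2450 = [0.0154 + 0.0400] / 0.2450 = 0.2260 ≈ 0.23
d₂ = d₁ − σ√T = 0.2260 − 0.2450 = -0.0190 ≈ -0.02
Risk-neutral Pr[S_T > K] = N(d₂) = N(-0.02) = 0.4920

0.4920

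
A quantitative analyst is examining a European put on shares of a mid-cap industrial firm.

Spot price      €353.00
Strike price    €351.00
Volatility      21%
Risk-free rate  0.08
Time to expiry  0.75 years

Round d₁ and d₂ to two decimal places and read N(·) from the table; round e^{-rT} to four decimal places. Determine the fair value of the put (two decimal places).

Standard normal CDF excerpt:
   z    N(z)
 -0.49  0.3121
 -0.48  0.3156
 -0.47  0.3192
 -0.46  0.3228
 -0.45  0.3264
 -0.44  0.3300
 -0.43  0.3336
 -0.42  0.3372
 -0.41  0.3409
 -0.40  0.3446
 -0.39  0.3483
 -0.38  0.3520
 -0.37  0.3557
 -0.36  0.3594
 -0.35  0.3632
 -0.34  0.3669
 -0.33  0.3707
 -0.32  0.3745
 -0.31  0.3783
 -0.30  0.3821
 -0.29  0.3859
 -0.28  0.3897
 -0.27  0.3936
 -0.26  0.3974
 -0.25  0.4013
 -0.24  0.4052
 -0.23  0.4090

€14.89

σ√T = 0.21 × 0.8660 = 0.1819
d₁ = [ln(353/351) + (0.08 + ½·0.21²)·0.75] / (σ√T) = (0.0057 + 0.0765) / 0.1819 = 0.4521 → 0.45
d₂ = 0.4521 − 0.1819 = 0.2702 → 0.27
exp(−rT) = exp(−0.08·0.75) = 0.9418
N(−d₂) = N(-0.27) = 0.3936;  N(−d₁) = N(-0.45) = 0.3264
P = 351·0.9418·0.3936 − 353·0.3264 = 130.1131 − 115.2192 = 14.8939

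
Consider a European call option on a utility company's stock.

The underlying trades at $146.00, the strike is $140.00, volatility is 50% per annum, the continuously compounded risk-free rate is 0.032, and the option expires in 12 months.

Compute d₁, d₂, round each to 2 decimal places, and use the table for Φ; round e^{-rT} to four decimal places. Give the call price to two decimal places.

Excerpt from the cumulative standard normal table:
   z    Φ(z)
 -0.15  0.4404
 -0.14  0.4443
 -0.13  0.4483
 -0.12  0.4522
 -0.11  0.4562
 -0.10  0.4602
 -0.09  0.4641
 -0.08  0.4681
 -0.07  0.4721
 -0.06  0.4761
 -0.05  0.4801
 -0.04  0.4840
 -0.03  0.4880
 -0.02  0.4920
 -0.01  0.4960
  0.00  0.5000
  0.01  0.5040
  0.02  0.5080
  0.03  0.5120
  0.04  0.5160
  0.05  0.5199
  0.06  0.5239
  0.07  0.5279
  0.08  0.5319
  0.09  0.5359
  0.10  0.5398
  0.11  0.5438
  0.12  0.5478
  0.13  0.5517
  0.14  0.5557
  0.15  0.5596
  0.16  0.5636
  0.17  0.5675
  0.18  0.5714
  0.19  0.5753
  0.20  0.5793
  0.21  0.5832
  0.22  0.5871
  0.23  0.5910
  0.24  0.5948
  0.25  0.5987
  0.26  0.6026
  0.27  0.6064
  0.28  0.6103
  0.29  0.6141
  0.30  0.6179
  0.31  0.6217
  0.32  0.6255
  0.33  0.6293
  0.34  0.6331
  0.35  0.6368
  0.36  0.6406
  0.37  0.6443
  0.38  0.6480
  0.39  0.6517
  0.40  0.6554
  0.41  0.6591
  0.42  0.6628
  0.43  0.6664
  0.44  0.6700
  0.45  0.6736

T = 1;  σ√T = 0.5000
d₁ = [ln(146/140) + (0.032 + ½·0.5²)·1] / (σ√T) = (0.0420 + 0.1570) / 0.5000 = 0.3979 which rounds to 0.40
d₂ = 0.3979 − 0.5000 = -0.1021 which rounds to -0.10
exp(−rT) = exp(−0.032·1) = 0.9685
N(d₁) = N(0.40) = 0.6554;  N(d₂) = N(-0.10) = 0.4602
C = 146·0.6554 − 140·0.9685·0.4602 = 95.6884 − 62.3985 = 33.2899

$33.29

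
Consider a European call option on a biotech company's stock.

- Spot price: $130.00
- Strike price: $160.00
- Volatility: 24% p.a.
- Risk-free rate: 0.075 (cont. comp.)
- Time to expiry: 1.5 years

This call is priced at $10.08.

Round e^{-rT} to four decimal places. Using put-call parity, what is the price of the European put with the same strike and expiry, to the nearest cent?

exp(−rT) = exp(−0.075·1.5) = 0.8936
Put-call parity: C − P = S − K·e^(−rT) = 130 − 160·0.8936 = 130 − 142.9760 = -12.9760
P = C − (C − P) = 10.08 − (-12.9760) = 23.0560

$23.06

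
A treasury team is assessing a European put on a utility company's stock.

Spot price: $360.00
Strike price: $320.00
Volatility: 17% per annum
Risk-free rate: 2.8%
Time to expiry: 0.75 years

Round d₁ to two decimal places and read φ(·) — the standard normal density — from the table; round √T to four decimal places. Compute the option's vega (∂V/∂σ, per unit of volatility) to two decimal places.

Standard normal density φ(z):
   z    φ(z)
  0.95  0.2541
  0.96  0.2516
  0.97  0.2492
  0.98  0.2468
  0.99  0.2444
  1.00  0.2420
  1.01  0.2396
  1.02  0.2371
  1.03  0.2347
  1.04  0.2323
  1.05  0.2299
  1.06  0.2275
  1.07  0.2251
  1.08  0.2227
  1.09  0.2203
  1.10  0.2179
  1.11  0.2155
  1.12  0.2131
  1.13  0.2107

73.92

σ√T = 0.17 × 0.8660 = 0.1472
d₁ = [ln(360/320) + (0.028 + 0.17²/2)·0.75] / 0.1472 = [0.1178 + 0.0318] / 0.1472 = 1.0163 which rounds to 1.02
√T = √0.75 = 0.8660
φ(d₁) = φ(1.02) = 0.2371
vega = S·φ(d₁)·√T = 360·0.2371·0.8660 = 73.9183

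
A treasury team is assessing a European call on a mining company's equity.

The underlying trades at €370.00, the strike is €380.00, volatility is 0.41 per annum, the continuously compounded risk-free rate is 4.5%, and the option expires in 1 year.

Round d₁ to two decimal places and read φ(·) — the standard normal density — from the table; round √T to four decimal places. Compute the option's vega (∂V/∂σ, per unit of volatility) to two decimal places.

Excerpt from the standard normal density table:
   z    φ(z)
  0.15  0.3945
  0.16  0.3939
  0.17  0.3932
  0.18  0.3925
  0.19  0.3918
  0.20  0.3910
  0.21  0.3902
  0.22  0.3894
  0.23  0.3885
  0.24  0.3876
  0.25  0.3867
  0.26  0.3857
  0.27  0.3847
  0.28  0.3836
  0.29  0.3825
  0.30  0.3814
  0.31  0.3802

143.08

σ√T = 0.41·√1 = 0.4100
d₁ = [ln(370/380) + (0.045 + ½·0.41²)·1] / (σ√T) = (-0.0267 + 0.1290) / 0.4100 = 0.2497 → 0.25
√T = √1 = 1.0000
φ(d₁) = φ(0.25) = 0.3867
vega = S·φ(d₁)·√T = 370·0.3867·1.0000 = 143.0790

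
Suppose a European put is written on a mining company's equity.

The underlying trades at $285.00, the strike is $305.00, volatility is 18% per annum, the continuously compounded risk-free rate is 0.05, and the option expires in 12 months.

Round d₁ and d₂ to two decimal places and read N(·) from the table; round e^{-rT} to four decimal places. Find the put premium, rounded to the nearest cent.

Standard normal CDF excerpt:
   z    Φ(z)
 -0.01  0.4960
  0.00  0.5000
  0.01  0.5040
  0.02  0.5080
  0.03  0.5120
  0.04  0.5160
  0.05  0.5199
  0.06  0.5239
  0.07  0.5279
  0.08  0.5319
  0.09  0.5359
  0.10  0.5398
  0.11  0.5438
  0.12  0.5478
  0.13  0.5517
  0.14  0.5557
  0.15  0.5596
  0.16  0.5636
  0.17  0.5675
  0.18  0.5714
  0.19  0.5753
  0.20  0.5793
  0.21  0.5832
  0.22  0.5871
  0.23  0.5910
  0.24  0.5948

σ√T = 0.18 × 1.0000 = 0.1800
ln(S/K) + (r + σ²/2)T = ln(285/305) + (0.05 + 0.18²/2)·1 = -0.0678 + 0.0662 = -0.0016
d₁ = -0.0016 / 0.1800 = -0.0090 ≈ -0.01
d₂ = d₁ − σ√T = -0.0090 − 0.1800 = -0.1890 ≈ -0.19
exp(−rT) = exp(−0.05·1) = 0.9512
N(−d₂) = N(0.19) = 0.5753;  N(−d₁) = N(0.01) = 0.5040
P = 305·0.9512·0.5753 − 285·0.5040 = 166.9037 − 143.6400 = 23.2637

$23.26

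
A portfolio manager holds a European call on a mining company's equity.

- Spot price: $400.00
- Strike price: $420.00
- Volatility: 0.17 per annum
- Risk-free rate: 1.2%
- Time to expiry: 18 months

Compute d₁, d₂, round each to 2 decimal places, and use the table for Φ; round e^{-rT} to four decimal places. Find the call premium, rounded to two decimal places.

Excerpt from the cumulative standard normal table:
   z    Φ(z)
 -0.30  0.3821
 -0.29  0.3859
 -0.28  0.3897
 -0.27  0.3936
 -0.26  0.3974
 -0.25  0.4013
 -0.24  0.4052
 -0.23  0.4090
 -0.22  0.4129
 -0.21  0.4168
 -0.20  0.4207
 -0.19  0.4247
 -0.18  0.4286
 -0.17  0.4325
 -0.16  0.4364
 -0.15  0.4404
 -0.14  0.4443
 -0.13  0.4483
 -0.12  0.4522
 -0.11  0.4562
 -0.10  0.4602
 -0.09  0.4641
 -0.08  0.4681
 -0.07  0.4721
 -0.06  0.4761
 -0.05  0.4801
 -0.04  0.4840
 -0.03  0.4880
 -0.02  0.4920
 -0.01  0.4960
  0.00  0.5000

$28.05

σ√T = 0.17·√1.5 = 0.2082
d₁ = [ln(400/420) + (0.012 + 0.17²/2)·1.5] / 0.2082 = [-0.0488 + 0.0397] / 0.2082 = -0.0438 which rounds to -0.04
d₂ = d₁ − σ√T = -0.0438 − 0.2082 = -0.2520 which rounds to -0.25
exp(−rT) = exp(−0.012·1.5) = 0.9822
N(d₁) = N(-0.04) = 0.4840;  N(d₂) = N(-0.25) = 0.4013
C = 400·0.4840 − 420·0.9822·0.4013 = 193.6000 − 165.5459 = 28.0541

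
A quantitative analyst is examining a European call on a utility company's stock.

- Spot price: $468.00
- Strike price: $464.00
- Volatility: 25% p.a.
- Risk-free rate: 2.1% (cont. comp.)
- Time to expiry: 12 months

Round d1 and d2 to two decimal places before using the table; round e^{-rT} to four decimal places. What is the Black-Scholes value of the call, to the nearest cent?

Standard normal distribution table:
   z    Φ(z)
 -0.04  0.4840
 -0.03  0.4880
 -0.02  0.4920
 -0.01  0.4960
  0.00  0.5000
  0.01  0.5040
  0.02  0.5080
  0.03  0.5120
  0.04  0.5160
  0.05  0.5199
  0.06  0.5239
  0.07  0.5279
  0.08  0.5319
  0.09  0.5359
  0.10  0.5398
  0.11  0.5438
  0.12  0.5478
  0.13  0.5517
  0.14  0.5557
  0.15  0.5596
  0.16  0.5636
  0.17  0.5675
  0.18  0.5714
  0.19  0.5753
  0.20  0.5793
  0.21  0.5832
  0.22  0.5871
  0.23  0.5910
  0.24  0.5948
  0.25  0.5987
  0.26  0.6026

T = 1;  σ√T = 0.2500
ln(S/K) + (r + σ²/2)T = ln(468/464) + (0.021 + 0.25²/2)·1 = 0.0086 + 0.0523 = 0.0608
d₁ = 0.0608 / 0.2500 = 0.2433 which rounds to 0.24
d₂ = d₁ − σ√T = 0.2433 − 0.2500 = -0.0067 which rounds to -0.01
exp(−rT) = exp(−0.021·1) = 0.9792
N(d₁) = N(0.24) = 0.5948;  N(d₂) = N(-0.01) = 0.4960
C = 468·0.5948 − 464·0.9792·0.4960 = 278.3664 − 225.3570 = 53.0094

$53.01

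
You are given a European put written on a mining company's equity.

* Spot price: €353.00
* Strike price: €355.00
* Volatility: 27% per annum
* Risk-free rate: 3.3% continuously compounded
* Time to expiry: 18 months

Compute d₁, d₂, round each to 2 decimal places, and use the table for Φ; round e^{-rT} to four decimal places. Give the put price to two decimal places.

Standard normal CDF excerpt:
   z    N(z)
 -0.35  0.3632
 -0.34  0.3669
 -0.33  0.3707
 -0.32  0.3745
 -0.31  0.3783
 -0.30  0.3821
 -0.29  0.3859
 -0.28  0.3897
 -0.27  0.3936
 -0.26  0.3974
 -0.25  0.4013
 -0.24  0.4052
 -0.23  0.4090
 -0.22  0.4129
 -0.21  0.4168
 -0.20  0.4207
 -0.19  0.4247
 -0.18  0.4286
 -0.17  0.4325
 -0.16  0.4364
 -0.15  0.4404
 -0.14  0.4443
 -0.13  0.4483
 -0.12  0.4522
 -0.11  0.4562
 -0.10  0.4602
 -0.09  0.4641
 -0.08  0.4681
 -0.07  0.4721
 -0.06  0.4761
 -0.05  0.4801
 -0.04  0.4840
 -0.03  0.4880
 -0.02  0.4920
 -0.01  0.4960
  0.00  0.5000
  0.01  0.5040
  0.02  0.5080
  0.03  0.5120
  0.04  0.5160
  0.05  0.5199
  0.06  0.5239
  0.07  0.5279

€38.10

σ√T = 0.27 × 1.2247 = 0.3307
ln(S/K) + (r + σ²/2)T = ln(353/355) + (0.033 + 0.27²/2)·1.5 = -0.0056 + 0.1042 = 0.0985
d₁ = 0.0985 / 0.3307 = 0.2979 ≈ 0.30
d₂ = d₁ − σ√T = 0.2979 − 0.3307 = -0.0327 ≈ -0.03
e^(−rT) = e^(−0.033·1.5) = 0.9517
P = 355·0.9517·N(0.03) − 353·N(-0.30) = 355·0.9517·0.5120 − 353·0.3821 = 172.9810 − 134.8813 = 38.0997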